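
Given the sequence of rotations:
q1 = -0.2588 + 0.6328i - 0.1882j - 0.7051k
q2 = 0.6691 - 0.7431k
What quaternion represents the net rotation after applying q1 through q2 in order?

q2 · q1 = -0.6971 + 0.2836i - 0.5962j - 0.2795k
-0.6971 + 0.2836i - 0.5962j - 0.2795k


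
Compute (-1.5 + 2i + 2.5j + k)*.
-1.5 - 2i - 2.5j - k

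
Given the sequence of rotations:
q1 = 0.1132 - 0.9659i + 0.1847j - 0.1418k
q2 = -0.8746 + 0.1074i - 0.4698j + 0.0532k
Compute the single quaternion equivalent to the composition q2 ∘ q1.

q2 · q1 = 0.099 + 0.9137i - 0.2509j - 0.3039k
0.099 + 0.9137i - 0.2509j - 0.3039k


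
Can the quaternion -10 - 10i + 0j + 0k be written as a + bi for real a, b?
Yes. The quaternion -10 - 10i has j- and k-coefficients y = z = 0, so it lies in the complex subalgebra spanned by 1 and i.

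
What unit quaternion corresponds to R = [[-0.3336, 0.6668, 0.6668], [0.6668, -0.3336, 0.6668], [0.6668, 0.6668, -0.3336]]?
0.5774i + 0.5774j + 0.5774k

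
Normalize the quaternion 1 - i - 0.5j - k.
0.5547 - 0.5547i - 0.2774j - 0.5547k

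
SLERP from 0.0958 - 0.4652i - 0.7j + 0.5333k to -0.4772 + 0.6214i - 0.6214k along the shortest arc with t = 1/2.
0.3139 - 0.5952i - 0.3835j + 0.6325k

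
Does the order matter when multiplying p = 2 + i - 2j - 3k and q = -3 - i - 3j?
Yes: pq = -11 - 14i + 3j + 4k ≠ -11 + 4i - 3j + 14k = qp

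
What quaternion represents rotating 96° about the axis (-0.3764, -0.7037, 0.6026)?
0.6691 - 0.2797i - 0.523j + 0.4478k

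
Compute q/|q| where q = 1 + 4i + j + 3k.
0.1925 + 0.7698i + 0.1925j + 0.5774k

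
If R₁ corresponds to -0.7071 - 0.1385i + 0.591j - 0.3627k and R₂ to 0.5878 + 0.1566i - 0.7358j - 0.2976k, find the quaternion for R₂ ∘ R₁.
-0.067 + 0.2506i + 0.9657j - 0.0121k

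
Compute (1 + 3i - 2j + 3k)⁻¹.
0.0435 - 0.1304i + 0.087j - 0.1304k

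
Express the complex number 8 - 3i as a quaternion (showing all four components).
8 - 3i + 0j + 0k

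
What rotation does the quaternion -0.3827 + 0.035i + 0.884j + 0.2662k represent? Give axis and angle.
axis = (0.0379, 0.9568, 0.2881), θ = 5π/4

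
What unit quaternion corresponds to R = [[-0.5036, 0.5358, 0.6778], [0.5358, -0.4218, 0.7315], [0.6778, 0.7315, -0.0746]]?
0.4982i + 0.5377j + 0.6802k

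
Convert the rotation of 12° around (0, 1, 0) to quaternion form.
0.9945 + 0.1045j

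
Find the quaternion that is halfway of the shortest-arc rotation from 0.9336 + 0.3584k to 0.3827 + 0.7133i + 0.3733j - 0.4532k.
0.8515 + 0.4614i + 0.2415j - 0.0613k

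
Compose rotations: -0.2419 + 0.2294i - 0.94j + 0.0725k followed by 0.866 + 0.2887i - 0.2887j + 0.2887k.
-0.568 + 0.3793i - 0.6989j - 0.2122k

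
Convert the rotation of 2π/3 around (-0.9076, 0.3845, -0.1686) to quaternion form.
0.5 - 0.786i + 0.333j - 0.146k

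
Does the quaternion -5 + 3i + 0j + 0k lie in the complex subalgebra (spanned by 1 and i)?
Yes. The quaternion -5 + 3i has j- and k-coefficients y = z = 0, so it lies in the complex subalgebra spanned by 1 and i.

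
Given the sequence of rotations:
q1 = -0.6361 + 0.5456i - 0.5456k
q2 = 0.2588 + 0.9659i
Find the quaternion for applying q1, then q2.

q2 · q1 = -0.6916 - 0.4732i + 0.527j - 0.1412k
-0.6916 - 0.4732i + 0.527j - 0.1412k


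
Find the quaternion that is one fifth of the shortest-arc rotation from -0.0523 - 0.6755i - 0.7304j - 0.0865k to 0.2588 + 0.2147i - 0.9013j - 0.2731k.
0.0168 - 0.5264i - 0.8387j - 0.1389k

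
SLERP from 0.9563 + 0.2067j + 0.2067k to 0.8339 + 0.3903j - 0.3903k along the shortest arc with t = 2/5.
0.9547 + 0.2955j - 0.0359k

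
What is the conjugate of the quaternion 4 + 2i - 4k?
4 - 2i + 4k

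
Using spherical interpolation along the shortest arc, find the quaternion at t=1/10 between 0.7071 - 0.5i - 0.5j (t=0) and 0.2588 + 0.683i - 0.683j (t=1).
0.7185 - 0.3863i - 0.5784j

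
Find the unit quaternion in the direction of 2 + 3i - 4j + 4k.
0.2981 + 0.4472i - 0.5963j + 0.5963k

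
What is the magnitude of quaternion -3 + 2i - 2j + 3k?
√26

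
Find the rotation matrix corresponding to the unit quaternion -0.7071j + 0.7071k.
[[-1, 0, 0], [0, 0, -1], [0, -1, 0]]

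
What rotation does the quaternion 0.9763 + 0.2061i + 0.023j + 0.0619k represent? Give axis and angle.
axis = (0.9523, 0.1063, 0.286), θ = 25°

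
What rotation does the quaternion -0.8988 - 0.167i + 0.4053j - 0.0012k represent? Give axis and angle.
axis = (-0.381, 0.9246, -0.0027), θ = 308°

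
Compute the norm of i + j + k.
√3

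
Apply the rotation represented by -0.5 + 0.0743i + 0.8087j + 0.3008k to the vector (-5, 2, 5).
(-0.533, 5.323, -5.038)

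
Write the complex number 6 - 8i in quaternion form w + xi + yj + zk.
6 - 8i + 0j + 0k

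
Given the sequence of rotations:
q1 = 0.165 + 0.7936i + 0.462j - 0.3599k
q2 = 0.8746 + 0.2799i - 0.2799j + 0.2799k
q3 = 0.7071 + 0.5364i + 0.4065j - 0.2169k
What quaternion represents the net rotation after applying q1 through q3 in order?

q2 · q1 = 0.1522 + 0.7117i + 0.6807j + 0.0829k
q3 · q2 · q1 = -0.5329 + 0.7662i + 0.3444j + 0.1014k
-0.5329 + 0.7662i + 0.3444j + 0.1014k


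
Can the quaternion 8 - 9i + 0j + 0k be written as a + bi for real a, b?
Yes. The quaternion 8 - 9i has j- and k-coefficients y = z = 0, so it lies in the complex subalgebra spanned by 1 and i.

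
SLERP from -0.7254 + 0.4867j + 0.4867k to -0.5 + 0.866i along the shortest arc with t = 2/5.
-0.7608 + 0.429i + 0.3443j + 0.3443k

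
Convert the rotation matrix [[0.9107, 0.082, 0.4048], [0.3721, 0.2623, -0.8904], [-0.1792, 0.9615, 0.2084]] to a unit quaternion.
0.7716 + 0.6i + 0.1892j + 0.094k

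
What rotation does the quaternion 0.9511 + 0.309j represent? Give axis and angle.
axis = (0, 1, 0), θ = 36°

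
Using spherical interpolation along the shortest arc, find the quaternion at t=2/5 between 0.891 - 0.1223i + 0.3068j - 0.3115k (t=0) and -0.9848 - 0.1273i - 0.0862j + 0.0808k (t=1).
0.9486 - 0.0226i + 0.2229j - 0.2236k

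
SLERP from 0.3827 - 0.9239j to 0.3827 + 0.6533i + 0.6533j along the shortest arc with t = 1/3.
0.1334 - 0.2624i - 0.9557j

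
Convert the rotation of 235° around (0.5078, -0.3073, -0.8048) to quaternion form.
-0.4617 + 0.4504i - 0.2726j - 0.7139k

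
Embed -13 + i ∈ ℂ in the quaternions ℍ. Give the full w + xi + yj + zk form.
-13 + i + 0j + 0k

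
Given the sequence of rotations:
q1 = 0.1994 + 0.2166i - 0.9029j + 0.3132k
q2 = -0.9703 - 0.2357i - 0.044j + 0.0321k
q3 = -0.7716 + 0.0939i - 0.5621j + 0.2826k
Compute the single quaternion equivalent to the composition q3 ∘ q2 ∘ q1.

q2 · q1 = -0.1922 - 0.242i + 0.9481j - 0.0752k
q3 · q2 · q1 = 0.7252 - 0.057i - 0.6848j - 0.0433k
0.7252 - 0.057i - 0.6848j - 0.0433k


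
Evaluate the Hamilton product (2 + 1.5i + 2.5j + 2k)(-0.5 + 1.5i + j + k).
-7.75 + 2.75i + 2.25j - 1.25k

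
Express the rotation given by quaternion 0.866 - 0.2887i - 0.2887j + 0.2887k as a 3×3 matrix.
[[0.6666, -0.3333, -0.6667], [0.6667, 0.6666, 0.3333], [0.3333, -0.6667, 0.6666]]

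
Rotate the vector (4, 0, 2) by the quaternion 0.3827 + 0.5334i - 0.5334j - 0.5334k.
(-2.507, -3.588, -0.919)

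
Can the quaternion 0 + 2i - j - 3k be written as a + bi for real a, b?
No. The quaternion 2i - j - 3k has j-coefficient y = -1 and k-coefficient z = -3, not both zero, so it does not lie in the complex subalgebra spanned by 1 and i.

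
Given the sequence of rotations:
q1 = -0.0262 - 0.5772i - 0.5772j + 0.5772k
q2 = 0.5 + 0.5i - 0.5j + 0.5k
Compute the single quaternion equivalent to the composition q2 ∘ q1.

q2 · q1 = -0.3017 - 0.3017i - 0.8527j - 0.3017k
-0.3017 - 0.3017i - 0.8527j - 0.3017k


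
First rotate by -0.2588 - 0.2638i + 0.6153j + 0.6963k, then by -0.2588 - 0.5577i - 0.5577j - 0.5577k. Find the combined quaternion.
0.6513 + 0.1674i + 0.5205j - 0.5261k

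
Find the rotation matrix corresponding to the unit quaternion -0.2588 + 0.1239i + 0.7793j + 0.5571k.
[[-0.8353, 0.4815, -0.2653], [-0.0952, 0.3486, 0.9324], [0.5414, 0.8042, -0.2453]]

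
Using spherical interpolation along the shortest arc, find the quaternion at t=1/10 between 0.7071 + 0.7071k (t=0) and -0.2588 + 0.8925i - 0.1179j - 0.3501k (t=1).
0.6969 - 0.1111i + 0.0147j + 0.7083k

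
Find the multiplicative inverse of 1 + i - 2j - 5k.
0.0323 - 0.0323i + 0.0645j + 0.1613k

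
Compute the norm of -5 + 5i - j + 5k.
√76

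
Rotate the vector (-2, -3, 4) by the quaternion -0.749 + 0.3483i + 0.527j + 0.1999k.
(-5.33, 0.762, -0.117)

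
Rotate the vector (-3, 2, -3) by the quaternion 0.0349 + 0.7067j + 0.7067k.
(2.746, -3.142, 2.142)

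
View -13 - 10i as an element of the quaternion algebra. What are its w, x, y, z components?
-13 - 10i + 0j + 0k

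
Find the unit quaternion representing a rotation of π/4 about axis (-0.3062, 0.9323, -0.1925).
0.9239 - 0.1172i + 0.3568j - 0.0737k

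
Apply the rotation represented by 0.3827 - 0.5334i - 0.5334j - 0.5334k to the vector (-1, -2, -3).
(-2.299, -2.817, -0.885)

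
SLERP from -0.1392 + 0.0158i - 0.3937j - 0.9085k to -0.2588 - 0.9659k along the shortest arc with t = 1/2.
-0.2034 + 0.0081i - 0.2012j - 0.9581k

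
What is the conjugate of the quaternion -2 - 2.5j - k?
-2 + 2.5j + k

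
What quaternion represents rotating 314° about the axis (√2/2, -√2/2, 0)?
-0.9205 + 0.2763i - 0.2763j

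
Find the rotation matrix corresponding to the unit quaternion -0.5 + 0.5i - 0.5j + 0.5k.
[[0, 0, 1], [-1, 0, 0], [0, -1, 0]]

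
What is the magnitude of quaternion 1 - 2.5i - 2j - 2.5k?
4.183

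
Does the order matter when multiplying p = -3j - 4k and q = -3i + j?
Yes: pq = 3 + 4i + 12j - 9k ≠ 3 - 4i - 12j + 9k = qp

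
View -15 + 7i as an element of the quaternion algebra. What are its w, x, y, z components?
-15 + 7i + 0j + 0k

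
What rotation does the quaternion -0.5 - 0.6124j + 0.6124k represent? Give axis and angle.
axis = (0, -√2/2, √2/2), θ = 4π/3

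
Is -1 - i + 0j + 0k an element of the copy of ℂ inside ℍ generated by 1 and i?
Yes. The quaternion -1 - i has j- and k-coefficients y = z = 0, so it lies in the complex subalgebra spanned by 1 and i.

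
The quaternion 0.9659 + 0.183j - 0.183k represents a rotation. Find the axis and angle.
axis = (0, √2/2, -√2/2), θ = π/6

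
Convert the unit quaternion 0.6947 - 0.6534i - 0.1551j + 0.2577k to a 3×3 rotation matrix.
[[0.8191, -0.1554, -0.5523], [0.5607, 0.0133, 0.8279], [-0.1213, -0.9878, 0.098]]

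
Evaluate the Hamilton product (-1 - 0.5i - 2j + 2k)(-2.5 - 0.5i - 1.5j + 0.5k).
-1.75 + 3.75i + 5.75j - 5.75k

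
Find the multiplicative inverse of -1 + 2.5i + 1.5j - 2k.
-0.0741 - 0.1852i - 0.1111j + 0.1481k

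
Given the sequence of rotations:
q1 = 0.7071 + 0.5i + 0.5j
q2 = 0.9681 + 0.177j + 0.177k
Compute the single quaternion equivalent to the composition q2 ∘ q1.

q2 · q1 = 0.596 + 0.3956i + 0.6977j + 0.0367k
0.596 + 0.3956i + 0.6977j + 0.0367k


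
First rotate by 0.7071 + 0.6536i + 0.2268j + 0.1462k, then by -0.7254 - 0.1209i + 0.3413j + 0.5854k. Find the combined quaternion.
-0.5969 - 0.6425i + 0.4771j + 0.0574k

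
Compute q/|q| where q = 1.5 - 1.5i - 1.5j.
0.5774 - 0.5774i - 0.5774j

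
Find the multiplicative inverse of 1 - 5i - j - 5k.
0.0192 + 0.0962i + 0.0192j + 0.0962k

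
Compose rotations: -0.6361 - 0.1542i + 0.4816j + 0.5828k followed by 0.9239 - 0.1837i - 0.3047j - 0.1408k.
-0.3872 - 0.1354i + 0.7675j + 0.4926k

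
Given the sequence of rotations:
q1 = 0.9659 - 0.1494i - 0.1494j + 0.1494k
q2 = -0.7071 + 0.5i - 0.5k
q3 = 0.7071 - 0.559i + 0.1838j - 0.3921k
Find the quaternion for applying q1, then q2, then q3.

q2 · q1 = -0.5336 + 0.5139i + 0.1056j - 0.6633k
q3 · q2 · q1 = -0.3695 + 0.5812i - 0.5957j - 0.4133k
-0.3695 + 0.5812i - 0.5957j - 0.4133k


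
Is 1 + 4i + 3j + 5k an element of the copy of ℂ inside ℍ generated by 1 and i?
No. The quaternion 1 + 4i + 3j + 5k has j-coefficient y = 3 and k-coefficient z = 5, not both zero, so it does not lie in the complex subalgebra spanned by 1 and i.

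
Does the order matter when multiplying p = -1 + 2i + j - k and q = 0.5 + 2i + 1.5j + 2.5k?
Yes: pq = -3.5 + 3i - 8j - 2k ≠ -3.5 - 5i + 6j - 4k = qp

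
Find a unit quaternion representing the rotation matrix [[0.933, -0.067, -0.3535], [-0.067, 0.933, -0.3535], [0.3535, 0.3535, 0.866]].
0.9659 + 0.183i - 0.183j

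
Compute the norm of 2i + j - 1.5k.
2.693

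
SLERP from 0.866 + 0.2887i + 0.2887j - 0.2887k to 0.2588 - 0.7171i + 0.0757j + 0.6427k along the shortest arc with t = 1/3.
0.5921 + 0.5685i + 0.2023j - 0.5341k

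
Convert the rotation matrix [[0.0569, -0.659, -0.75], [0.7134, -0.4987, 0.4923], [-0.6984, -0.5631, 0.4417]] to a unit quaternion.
0.5 - 0.5277i - 0.0258j + 0.6862k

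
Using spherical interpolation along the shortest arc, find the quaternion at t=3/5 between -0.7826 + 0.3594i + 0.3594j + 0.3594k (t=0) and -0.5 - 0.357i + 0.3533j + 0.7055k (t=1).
-0.6756 - 0.0725i + 0.391j + 0.6208k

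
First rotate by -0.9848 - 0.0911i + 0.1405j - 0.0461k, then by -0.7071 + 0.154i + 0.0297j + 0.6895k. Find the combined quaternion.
0.738 - 0.1855i - 0.1843j - 0.6221k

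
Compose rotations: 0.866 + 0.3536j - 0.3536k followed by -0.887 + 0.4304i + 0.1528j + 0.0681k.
-0.7981 + 0.2946i - 0.0291j + 0.5248k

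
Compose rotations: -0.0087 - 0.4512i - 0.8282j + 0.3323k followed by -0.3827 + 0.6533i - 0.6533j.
-0.243 - 0.0501i + 0.1055j - 0.963k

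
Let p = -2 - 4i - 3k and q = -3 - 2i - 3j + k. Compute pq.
1 + 7i + 16j + 19k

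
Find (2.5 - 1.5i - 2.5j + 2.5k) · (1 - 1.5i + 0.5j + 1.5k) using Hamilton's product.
-2.25 - 10.25i - 2.75j + 1.75k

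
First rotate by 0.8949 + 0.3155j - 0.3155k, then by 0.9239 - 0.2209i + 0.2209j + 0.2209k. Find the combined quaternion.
0.8268 - 0.3371i + 0.4195j - 0.1635k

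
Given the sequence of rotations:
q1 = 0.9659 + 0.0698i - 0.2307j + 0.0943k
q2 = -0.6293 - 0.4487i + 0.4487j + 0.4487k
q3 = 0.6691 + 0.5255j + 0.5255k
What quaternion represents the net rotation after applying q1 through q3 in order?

q2 · q1 = -0.5153 - 0.3315i + 0.6522j + 0.4463k
q3 · q2 · q1 = -0.922 - 0.33i - 0.0086j + 0.202k
-0.922 - 0.33i - 0.0086j + 0.202k


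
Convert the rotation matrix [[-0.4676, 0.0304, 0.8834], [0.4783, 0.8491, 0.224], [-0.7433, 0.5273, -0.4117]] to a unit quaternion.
0.4924 + 0.154i + 0.8259j + 0.2274k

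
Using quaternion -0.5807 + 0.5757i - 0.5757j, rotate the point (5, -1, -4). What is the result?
(-0.326, -6.326, -1.372)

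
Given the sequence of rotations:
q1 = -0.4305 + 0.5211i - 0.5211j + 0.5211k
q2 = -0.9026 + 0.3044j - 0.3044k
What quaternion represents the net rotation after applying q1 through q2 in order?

q2 · q1 = 0.7058 - 0.4703i + 0.1807j - 0.4979k
0.7058 - 0.4703i + 0.1807j - 0.4979k


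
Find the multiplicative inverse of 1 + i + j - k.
0.25 - 0.25i - 0.25j + 0.25k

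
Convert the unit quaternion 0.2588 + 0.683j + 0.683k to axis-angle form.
axis = (0, √2/2, √2/2), θ = 5π/6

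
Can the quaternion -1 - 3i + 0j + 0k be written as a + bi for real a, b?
Yes. The quaternion -1 - 3i has j- and k-coefficients y = z = 0, so it lies in the complex subalgebra spanned by 1 and i.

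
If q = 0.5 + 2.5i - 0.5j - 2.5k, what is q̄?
0.5 - 2.5i + 0.5j + 2.5k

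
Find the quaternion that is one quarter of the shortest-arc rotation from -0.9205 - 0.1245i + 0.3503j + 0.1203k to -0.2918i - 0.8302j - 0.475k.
-0.7826 - 0.0111i + 0.5672j + 0.2564k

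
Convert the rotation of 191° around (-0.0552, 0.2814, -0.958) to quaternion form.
-0.0958 - 0.0549i + 0.2801j - 0.9536k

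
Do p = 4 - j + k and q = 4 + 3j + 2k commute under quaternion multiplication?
No: pq = 17 - 5i + 8j + 12k ≠ 17 + 5i + 8j + 12k = qp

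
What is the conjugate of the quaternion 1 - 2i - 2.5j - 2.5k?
1 + 2i + 2.5j + 2.5k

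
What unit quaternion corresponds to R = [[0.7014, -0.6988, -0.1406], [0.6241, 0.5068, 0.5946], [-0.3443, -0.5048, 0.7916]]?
0.866 - 0.3174i + 0.0588j + 0.3819k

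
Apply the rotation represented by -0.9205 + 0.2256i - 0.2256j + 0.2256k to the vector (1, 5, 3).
(3.915, 4.406, -0.51)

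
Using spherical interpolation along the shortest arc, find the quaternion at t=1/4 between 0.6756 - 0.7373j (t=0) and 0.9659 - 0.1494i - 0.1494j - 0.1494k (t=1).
0.7871 - 0.0404i - 0.6142j - 0.0404k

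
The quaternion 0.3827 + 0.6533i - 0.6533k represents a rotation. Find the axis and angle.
axis = (√2/2, 0, -√2/2), θ = 3π/4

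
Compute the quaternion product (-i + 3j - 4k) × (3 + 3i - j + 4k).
22 + 5i + j - 20k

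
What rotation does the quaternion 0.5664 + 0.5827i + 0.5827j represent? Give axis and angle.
axis = (√2/2, √2/2, 0), θ = 111°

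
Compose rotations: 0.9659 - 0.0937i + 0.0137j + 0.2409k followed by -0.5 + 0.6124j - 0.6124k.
-0.3438 + 0.2028i + 0.642j - 0.6546k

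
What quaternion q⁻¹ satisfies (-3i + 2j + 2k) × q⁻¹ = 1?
0.1765i - 0.1176j - 0.1176k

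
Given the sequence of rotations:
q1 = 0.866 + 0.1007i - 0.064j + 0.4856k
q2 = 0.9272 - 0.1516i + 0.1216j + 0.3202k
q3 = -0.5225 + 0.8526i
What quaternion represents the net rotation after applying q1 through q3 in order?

q2 · q1 = 0.6705 + 0.0416i + 0.1518j + 0.725k
q3 · q2 · q1 = -0.3858 + 0.5499i - 0.6975j - 0.2494k
-0.3858 + 0.5499i - 0.6975j - 0.2494k


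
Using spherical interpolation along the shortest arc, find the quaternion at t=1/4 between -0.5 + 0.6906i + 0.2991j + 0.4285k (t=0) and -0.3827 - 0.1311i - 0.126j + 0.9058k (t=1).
-0.529 + 0.5295i + 0.2082j + 0.6296k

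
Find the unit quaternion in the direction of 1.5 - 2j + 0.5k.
0.5883 - 0.7845j + 0.1961k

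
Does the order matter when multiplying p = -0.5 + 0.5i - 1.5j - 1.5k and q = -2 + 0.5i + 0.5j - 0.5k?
Yes: pq = 0.75 + 0.25i + 2.25j + 4.25k ≠ 0.75 - 2.75i + 3.25j + 2.25k = qp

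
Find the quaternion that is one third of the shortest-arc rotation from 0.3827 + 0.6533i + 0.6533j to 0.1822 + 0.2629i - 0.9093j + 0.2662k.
0.2189 + 0.3939i + 0.8857j - 0.1117k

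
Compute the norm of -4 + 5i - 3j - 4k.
√66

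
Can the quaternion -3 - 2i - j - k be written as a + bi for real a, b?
No. The quaternion -3 - 2i - j - k has j-coefficient y = -1 and k-coefficient z = -1, not both zero, so it does not lie in the complex subalgebra spanned by 1 and i.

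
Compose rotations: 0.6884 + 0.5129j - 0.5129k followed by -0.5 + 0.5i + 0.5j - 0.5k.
-0.8571 + 0.3442i + 0.3442j + 0.1687k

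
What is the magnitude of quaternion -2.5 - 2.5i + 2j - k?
4.183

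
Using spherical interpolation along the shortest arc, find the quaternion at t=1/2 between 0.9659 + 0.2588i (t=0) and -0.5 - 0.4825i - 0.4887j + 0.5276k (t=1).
0.8175 + 0.4134i + 0.2725j - 0.2942k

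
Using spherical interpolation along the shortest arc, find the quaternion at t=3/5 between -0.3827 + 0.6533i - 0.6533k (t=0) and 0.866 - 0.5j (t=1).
-0.8108 + 0.3278i + 0.3573j - 0.3278k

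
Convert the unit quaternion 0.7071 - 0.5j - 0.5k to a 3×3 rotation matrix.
[[0, 0.7071, -0.7071], [-0.7071, 0.5, 0.5], [0.7071, 0.5, 0.5]]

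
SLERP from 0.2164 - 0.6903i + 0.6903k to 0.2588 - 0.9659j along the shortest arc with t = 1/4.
0.2924 - 0.6271i - 0.3577j + 0.6271k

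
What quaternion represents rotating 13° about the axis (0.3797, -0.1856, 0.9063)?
0.9936 + 0.043i - 0.021j + 0.1026k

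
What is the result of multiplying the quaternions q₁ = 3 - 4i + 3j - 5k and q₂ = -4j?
12 - 20i - 12j + 16k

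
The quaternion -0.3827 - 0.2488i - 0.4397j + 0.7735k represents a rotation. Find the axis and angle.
axis = (-0.2693, -0.4759, 0.8372), θ = 5π/4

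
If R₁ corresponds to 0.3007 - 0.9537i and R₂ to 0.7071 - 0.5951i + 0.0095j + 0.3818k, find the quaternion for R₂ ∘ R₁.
-0.3549 - 0.8533i - 0.3613j + 0.1239k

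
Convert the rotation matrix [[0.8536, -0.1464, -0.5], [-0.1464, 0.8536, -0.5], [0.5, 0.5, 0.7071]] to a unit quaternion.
0.9239 + 0.2706i - 0.2706j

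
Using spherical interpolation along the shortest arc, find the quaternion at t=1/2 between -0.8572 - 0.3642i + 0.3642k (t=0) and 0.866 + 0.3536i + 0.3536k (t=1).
-0.9231 - 0.3845i + 0.0057k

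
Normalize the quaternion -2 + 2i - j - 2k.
-0.5547 + 0.5547i - 0.2774j - 0.5547k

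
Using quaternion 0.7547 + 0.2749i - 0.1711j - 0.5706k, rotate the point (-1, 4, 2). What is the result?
(1.635, 1.307, 4.077)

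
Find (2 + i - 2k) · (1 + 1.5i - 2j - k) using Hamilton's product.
-1.5 - 6j - 6k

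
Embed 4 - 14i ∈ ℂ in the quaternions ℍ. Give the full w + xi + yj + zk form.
4 - 14i + 0j + 0k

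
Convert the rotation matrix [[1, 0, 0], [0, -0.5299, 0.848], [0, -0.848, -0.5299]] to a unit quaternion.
-0.4848 + 0.8746i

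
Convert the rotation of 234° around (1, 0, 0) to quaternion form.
-0.454 + 0.891i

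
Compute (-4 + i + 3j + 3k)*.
-4 - i - 3j - 3k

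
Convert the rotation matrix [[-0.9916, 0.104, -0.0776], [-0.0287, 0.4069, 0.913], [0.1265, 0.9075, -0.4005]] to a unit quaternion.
-0.061 + 0.0225i + 0.8365j + 0.5441k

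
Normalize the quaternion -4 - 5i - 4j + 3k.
-0.4924 - 0.6155i - 0.4924j + 0.3693k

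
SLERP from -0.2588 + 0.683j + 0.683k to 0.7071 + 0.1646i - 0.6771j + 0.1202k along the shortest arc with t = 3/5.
-0.5902 - 0.1097i + 0.7649j + 0.2333k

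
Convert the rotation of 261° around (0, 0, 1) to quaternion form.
-0.6494 + 0.7604k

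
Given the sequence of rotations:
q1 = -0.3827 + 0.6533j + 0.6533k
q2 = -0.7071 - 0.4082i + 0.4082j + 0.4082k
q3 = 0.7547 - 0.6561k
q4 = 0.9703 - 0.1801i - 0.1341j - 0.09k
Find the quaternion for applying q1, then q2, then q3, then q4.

q2 · q1 = -0.2627 + 0.1562i - 0.3515j - 0.8848k
q3 · q2 · q1 = -0.7788 - 0.1127i - 0.3678j - 0.4954k
q4 · q3 · q2 · q1 = -0.8699 + 0.0642i - 0.3315j - 0.3595k
-0.8699 + 0.0642i - 0.3315j - 0.3595k


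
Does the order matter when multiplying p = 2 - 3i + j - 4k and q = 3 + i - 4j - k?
Yes: pq = 9 - 24i - 12j - 3k ≠ 9 + 10i + 2j - 25k = qp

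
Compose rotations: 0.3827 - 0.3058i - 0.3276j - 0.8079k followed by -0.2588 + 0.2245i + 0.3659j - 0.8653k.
-0.6096 - 0.414i + 0.6708j - 0.0837k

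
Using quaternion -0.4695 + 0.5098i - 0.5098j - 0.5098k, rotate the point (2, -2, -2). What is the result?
(2, -2, -2)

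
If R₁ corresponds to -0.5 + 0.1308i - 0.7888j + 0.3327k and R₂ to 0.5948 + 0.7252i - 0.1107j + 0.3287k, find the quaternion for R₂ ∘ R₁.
-0.5889 - 0.0624i - 0.6121j - 0.524k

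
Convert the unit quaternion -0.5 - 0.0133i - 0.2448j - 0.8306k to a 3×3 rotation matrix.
[[-0.4996, -0.8241, 0.2669], [0.8371, -0.3801, 0.3934], [-0.2227, 0.42, 0.8798]]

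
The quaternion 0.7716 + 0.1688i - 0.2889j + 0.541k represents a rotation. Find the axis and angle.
axis = (0.2654, -0.4542, 0.8505), θ = 79°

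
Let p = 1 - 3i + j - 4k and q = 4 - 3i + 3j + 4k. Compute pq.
8 + i + 31j - 18k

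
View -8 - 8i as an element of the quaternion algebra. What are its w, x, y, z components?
-8 - 8i + 0j + 0k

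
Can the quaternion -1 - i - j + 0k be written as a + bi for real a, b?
No. The quaternion -1 - i - j has j-coefficient y = -1 and k-coefficient z = 0, not both zero, so it does not lie in the complex subalgebra spanned by 1 and i.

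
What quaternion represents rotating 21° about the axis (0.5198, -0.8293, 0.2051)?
0.9833 + 0.0947i - 0.1511j + 0.0374k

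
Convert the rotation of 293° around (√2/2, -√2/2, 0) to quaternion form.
-0.8339 + 0.3903i - 0.3903j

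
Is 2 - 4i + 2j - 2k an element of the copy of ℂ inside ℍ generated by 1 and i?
No. The quaternion 2 - 4i + 2j - 2k has j-coefficient y = 2 and k-coefficient z = -2, not both zero, so it does not lie in the complex subalgebra spanned by 1 and i.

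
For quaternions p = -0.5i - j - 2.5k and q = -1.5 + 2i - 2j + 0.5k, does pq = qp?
No: pq = 0.25 - 4.75i - 3.25j + 6.75k ≠ 0.25 + 6.25i + 6.25j + 0.75k = qp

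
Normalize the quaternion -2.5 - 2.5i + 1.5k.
-0.6509 - 0.6509i + 0.3906k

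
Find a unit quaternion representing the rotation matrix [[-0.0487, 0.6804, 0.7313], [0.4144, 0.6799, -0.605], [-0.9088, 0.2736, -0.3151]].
0.5736 + 0.3829i + 0.7148j - 0.1159k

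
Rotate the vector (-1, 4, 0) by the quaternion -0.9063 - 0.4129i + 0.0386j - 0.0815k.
(-1.702, 2.467, 2.831)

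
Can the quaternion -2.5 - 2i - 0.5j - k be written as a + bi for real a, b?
No. The quaternion -2.5 - 2i - 0.5j - k has j-coefficient y = -0.5 and k-coefficient z = -1, not both zero, so it does not lie in the complex subalgebra spanned by 1 and i.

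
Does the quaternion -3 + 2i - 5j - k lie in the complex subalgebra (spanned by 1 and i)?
No. The quaternion -3 + 2i - 5j - k has j-coefficient y = -5 and k-coefficient z = -1, not both zero, so it does not lie in the complex subalgebra spanned by 1 and i.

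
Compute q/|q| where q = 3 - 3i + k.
0.6882 - 0.6882i + 0.2294k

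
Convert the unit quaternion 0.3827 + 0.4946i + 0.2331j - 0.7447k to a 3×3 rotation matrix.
[[-0.2178, 0.8006, -0.5582], [-0.3394, -0.5984, -0.7257], [-0.9151, 0.0314, 0.4021]]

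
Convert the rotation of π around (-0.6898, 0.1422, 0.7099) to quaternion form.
-0.6898i + 0.1422j + 0.7099k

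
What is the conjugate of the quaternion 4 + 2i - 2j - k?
4 - 2i + 2j + k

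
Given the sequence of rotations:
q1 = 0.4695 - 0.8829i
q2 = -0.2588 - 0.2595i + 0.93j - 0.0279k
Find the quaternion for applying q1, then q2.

q2 · q1 = -0.3506 + 0.1067i + 0.4613j + 0.808k
-0.3506 + 0.1067i + 0.4613j + 0.808k


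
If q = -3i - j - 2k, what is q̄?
3i + j + 2k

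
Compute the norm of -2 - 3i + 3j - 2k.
√26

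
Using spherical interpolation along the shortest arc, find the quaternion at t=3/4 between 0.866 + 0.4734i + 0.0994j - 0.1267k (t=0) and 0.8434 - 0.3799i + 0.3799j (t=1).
0.9268 - 0.1684i + 0.3336j - 0.0366k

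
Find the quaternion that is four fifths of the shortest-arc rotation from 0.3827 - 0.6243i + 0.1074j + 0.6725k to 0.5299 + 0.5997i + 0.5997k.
0.5817 + 0.3711i + 0.0292j + 0.7233k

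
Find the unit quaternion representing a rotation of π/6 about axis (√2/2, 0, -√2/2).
0.9659 + 0.183i - 0.183k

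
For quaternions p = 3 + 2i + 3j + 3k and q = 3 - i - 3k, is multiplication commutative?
No: pq = 20 - 6i + 12j + 3k ≠ 20 + 12i + 6j - 3k = qp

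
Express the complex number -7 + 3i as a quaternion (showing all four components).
-7 + 3i + 0j + 0k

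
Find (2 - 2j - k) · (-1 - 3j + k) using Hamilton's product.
-7 - 5i - 4j + 3k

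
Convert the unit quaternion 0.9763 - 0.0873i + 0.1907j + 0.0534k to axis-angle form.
axis = (-0.4034, 0.8811, 0.2467), θ = 25°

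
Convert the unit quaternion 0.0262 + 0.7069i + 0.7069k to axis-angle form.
axis = (√2/2, 0, √2/2), θ = 177°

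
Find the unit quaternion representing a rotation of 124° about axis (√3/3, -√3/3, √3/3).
0.4695 + 0.5098i - 0.5098j + 0.5098k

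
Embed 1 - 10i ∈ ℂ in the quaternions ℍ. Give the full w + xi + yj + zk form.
1 - 10i + 0j + 0k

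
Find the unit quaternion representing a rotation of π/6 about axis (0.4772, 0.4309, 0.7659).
0.9659 + 0.1235i + 0.1115j + 0.1982k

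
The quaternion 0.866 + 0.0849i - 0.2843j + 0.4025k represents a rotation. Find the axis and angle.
axis = (0.1698, -0.5686, 0.8049), θ = π/3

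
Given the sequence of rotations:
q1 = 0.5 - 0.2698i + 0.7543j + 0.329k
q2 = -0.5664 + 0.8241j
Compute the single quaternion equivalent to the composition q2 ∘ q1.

q2 · q1 = -0.9048 + 0.4239i - 0.0152j + 0.036k
-0.9048 + 0.4239i - 0.0152j + 0.036k


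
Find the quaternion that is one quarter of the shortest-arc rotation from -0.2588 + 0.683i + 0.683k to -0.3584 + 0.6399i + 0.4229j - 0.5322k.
-0.353 + 0.8249i + 0.1474j + 0.4162k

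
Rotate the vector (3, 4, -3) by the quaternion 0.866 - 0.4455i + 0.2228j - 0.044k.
(0.926, -0.683, -5.716)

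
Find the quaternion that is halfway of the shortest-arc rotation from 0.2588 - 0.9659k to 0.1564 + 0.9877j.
0.2878 + 0.6847j - 0.6696k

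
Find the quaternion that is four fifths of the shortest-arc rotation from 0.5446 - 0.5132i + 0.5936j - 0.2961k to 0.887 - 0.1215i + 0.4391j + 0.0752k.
0.8466 - 0.2103i + 0.4888j - 0.0019k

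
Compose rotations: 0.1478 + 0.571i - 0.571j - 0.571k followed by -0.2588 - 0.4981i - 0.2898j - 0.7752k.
-0.362 - 0.4986i - 0.6221j + 0.4831k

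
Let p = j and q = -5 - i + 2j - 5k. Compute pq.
-2 - 5i - 5j + k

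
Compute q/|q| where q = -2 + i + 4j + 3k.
-0.3651 + 0.1826i + 0.7303j + 0.5477k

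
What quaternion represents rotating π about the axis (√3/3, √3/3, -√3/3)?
0.5774i + 0.5774j - 0.5774k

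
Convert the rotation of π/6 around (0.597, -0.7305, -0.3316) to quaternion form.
0.9659 + 0.1545i - 0.1891j - 0.0858k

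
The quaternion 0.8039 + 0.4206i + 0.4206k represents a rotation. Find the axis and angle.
axis = (√2/2, 0, √2/2), θ = 73°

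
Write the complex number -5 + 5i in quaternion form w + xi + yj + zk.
-5 + 5i + 0j + 0k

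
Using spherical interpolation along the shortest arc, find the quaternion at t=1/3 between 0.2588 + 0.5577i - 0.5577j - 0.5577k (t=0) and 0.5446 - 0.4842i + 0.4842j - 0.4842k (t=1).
-0.0399 + 0.6867i - 0.6867j - 0.2353k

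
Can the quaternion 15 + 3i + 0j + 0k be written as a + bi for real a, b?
Yes. The quaternion 15 + 3i has j- and k-coefficients y = z = 0, so it lies in the complex subalgebra spanned by 1 and i.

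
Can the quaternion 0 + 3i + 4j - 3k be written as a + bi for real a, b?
No. The quaternion 3i + 4j - 3k has j-coefficient y = 4 and k-coefficient z = -3, not both zero, so it does not lie in the complex subalgebra spanned by 1 and i.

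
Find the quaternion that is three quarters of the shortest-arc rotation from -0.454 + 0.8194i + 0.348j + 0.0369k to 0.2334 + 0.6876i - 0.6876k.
0.0536 + 0.8212i + 0.107j - 0.5579k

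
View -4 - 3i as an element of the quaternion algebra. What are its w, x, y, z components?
-4 - 3i + 0j + 0k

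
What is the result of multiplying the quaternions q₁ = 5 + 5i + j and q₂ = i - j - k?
-4 + 4i - 11k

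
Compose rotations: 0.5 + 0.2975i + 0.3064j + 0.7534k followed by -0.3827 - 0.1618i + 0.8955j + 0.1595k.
-0.5378 + 0.431i + 0.4998j - 0.5246k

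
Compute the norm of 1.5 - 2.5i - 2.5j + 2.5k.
√21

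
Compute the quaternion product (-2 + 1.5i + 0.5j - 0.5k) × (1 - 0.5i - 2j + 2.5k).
1 + 2.75i + j - 8.25k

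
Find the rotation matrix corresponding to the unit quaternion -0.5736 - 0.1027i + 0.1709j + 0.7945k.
[[-0.3209, 0.8763, -0.3592], [-0.9466, -0.2836, 0.1537], [0.0329, 0.3894, 0.9205]]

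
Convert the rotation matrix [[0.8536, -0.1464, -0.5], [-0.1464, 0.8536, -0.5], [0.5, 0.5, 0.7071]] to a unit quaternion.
0.9239 + 0.2706i - 0.2706j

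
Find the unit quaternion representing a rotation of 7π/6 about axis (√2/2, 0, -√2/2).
-0.2588 + 0.683i - 0.683k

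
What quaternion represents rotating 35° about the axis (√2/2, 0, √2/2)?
0.9537 + 0.2126i + 0.2126k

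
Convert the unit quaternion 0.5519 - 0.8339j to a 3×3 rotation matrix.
[[-0.3908, 0, -0.9205], [0, 1, 0], [0.9205, 0, -0.3908]]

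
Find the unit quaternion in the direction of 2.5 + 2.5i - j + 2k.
0.5976 + 0.5976i - 0.239j + 0.4781k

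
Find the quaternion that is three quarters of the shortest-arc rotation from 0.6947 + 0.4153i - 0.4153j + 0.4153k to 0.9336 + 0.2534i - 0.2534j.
0.8971 + 0.3028i - 0.3028j + 0.1087k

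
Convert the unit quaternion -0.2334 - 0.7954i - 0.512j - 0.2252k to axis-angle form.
axis = (-0.818, -0.5265, -0.2316), θ = 207°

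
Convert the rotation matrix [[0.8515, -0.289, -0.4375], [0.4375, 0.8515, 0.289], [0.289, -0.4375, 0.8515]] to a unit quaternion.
0.9427 - 0.1927i - 0.1927j + 0.1927k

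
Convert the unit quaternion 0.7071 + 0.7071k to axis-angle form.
axis = (0, 0, 1), θ = π/2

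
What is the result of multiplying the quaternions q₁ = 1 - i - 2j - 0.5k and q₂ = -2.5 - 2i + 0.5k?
-4.25 - 0.5i + 6.5j - 2.25k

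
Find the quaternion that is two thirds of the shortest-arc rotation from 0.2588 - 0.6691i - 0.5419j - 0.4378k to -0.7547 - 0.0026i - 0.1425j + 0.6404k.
0.682 - 0.2735i - 0.1145j - 0.6685k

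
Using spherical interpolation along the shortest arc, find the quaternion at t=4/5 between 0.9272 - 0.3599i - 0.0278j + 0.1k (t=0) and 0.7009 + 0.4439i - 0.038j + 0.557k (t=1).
0.8152 + 0.2933i - 0.0389j + 0.4979k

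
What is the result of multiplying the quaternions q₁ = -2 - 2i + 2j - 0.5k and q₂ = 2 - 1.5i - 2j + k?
-2.5 + 10.75j + 4k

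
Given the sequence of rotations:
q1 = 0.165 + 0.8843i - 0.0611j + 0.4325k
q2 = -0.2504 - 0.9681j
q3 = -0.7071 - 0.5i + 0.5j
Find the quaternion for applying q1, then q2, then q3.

q2 · q1 = -0.1005 - 0.6401i - 0.1444j + 0.7478k
q3 · q2 · q1 = -0.1768 + 0.8768i + 0.4258j - 0.1365k
-0.1768 + 0.8768i + 0.4258j - 0.1365k


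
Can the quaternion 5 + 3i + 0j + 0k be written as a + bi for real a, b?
Yes. The quaternion 5 + 3i has j- and k-coefficients y = z = 0, so it lies in the complex subalgebra spanned by 1 and i.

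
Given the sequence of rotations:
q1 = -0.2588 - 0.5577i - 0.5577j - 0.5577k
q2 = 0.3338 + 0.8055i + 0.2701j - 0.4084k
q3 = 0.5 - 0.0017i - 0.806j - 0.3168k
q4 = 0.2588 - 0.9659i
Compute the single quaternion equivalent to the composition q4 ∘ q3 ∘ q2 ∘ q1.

q2 · q1 = 0.2857 - 0.773i + 0.4209j - 0.3791k
q3 · q2 · q1 = 0.3607 + 0.0519i + 0.2244j - 0.9038k
q4 · q3 · q2 · q1 = 0.1435 - 0.335i - 0.8149j - 0.4507k
0.1435 - 0.335i - 0.8149j - 0.4507k


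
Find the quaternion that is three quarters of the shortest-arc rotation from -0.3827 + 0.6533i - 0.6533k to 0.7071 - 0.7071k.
0.4873 + 0.2248i - 0.8438k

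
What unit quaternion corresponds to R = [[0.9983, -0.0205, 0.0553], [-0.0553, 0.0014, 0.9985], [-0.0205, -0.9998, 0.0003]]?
0.7071 - 0.7065i + 0.0268j - 0.0123k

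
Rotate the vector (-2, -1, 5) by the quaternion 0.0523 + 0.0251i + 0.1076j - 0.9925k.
(1.684, 0.087, 5.211)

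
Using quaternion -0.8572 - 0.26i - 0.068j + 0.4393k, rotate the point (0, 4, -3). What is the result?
(3.49, 3.432, -1.023)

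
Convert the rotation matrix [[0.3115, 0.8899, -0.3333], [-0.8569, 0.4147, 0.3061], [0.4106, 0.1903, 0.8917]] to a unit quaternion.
0.809 - 0.0358i - 0.2299j - 0.5398k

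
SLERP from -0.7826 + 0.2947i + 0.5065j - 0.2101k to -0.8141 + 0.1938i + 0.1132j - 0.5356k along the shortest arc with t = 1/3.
-0.8184 + 0.269i + 0.3859j - 0.3299k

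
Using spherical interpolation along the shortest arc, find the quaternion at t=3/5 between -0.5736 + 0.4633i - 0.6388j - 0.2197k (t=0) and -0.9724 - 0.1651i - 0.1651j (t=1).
-0.9053 + 0.1015i - 0.4002j - 0.1k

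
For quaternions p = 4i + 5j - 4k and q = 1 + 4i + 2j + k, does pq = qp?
No: pq = -22 + 17i - 15j - 16k ≠ -22 - 9i + 25j + 8k = qp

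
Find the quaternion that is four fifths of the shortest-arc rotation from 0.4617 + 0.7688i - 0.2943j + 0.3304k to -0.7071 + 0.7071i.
-0.5131 + 0.8498i - 0.0805j + 0.0904k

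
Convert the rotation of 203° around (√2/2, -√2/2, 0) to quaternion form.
-0.1994 + 0.6929i - 0.6929j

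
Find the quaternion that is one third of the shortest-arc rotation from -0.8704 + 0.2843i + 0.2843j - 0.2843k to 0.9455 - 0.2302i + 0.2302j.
-0.9335 + 0.2772i + 0.1151j - 0.1962k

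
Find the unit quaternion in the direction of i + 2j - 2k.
0.3333i + 0.6667j - 0.6667k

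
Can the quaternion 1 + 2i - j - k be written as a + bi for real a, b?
No. The quaternion 1 + 2i - j - k has j-coefficient y = -1 and k-coefficient z = -1, not both zero, so it does not lie in the complex subalgebra spanned by 1 and i.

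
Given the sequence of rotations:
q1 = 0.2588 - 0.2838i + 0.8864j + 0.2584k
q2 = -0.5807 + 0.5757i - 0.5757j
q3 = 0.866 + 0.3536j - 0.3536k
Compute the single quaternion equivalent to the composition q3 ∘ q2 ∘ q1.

q2 · q1 = 0.5234 + 0.165i - 0.8125j + 0.1969k
q3 · q2 · q1 = 0.8102 - 0.0748i - 0.5769j - 0.0729k
0.8102 - 0.0748i - 0.5769j - 0.0729k


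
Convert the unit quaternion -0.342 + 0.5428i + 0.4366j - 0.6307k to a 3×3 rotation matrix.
[[-0.1768, 0.0426, -0.9833], [0.9054, -0.3848, -0.1795], [-0.3861, -0.922, 0.0295]]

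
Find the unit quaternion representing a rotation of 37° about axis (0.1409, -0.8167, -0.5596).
0.9483 + 0.0447i - 0.2591j - 0.1776k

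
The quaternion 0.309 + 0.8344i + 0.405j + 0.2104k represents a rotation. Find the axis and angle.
axis = (0.8773, 0.4258, 0.2212), θ = 144°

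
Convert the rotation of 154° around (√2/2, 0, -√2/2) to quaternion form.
0.225 + 0.689i - 0.689k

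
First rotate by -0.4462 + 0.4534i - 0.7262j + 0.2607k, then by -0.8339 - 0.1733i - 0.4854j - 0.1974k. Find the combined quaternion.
0.1496 - 0.5707i + 0.7778j + 0.2166k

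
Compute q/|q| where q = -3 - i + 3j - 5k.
-0.4523 - 0.1508i + 0.4523j - 0.7538k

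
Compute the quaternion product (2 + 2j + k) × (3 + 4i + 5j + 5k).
-9 + 13i + 20j + 5k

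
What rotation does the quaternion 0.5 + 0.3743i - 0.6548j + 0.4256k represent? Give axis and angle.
axis = (0.4322, -0.7561, 0.4914), θ = 2π/3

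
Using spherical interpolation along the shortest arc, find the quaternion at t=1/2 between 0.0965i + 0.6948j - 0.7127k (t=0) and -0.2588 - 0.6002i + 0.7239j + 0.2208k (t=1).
-0.1613 - 0.3139i + 0.884j - 0.3065k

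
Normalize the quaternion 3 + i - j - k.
0.866 + 0.2887i - 0.2887j - 0.2887k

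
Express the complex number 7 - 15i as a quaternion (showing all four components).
7 - 15i + 0j + 0k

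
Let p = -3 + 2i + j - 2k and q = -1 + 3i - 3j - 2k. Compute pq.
-4 - 19i + 6j - k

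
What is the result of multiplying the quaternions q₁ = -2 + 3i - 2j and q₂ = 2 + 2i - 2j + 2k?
-14 - 2i - 6j - 6k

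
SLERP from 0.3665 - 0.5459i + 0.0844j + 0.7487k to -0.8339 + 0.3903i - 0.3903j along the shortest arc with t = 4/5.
0.7957 - 0.4604i + 0.352j + 0.176k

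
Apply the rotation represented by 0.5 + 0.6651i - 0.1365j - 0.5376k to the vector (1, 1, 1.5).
(-0.537, -1.959, 0.35)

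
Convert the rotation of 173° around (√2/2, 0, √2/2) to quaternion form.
0.061 + 0.7058i + 0.7058k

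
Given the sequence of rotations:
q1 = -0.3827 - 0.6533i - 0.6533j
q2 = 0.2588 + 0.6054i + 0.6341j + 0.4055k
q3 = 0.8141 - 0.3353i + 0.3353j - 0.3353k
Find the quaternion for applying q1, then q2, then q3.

q2 · q1 = 0.7107 - 0.1358i - 0.6767j - 0.1364k
q3 · q2 · q1 = 0.7142 - 0.6215i - 0.3128j - 0.0769k
0.7142 - 0.6215i - 0.3128j - 0.0769k


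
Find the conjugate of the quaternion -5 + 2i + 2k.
-5 - 2i - 2k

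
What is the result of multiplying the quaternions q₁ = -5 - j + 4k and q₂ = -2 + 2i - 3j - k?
11 + 3i + 25j - k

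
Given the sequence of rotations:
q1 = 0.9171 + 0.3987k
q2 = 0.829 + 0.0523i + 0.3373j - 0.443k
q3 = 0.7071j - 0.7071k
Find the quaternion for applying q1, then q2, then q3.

q2 · q1 = 0.9369 + 0.1824i + 0.2885j - 0.0758k
q3 · q2 · q1 = -0.2576 + 0.1504i + 0.5335j - 0.7915k
-0.2576 + 0.1504i + 0.5335j - 0.7915k
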